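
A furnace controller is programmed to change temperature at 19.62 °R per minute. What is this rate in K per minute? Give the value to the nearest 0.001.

10.900 K/minute

Since only a temperature interval is involved, the additive offset between the scales drops out.
A change of 1°R is a change of 5/9 K, so 19.62 × 5/9 = 10.900.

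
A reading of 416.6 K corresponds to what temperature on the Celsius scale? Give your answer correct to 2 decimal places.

143.45°C

In Celsius: 416.6 - 273.15 = 143.4500°C.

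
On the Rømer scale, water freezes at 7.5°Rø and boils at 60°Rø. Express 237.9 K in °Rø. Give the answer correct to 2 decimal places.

-11.01°Rø

First in Celsius: 237.9 - 273.15 = -35.2500°C.
Linearly onto the Rømer scale: 7.5 + (-35.2500 / 100) × (60 - 7.5) = -11.01°Rø.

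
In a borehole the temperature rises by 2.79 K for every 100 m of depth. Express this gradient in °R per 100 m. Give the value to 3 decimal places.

5.022 °R/100 m

The quantity depends on a temperature interval, so only the ratio of degree sizes applies; the offset between the scales is irrelevant.
A change of 1 K is a change of 1.8°R, so 2.79 × 1.8 = 5.022.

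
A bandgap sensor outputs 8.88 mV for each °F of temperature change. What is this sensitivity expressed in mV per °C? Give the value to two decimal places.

The quantity depends on a temperature interval, so only the ratio of degree sizes applies; the offset between the scales is irrelevant.
A change of 1°C is a change of 1.8°F, so per °C the value is 8.88 × 1.8 = 15.98.

15.98 mV per °C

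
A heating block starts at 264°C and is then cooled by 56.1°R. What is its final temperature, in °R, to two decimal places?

910.77°R

The 56.1°R change is an interval, so only the factor 5/9 applies: -56.1 × 5/9 = -31.1667°C.
Final Celsius temperature: 264.0000 - 31.1667 = 232.8333°C.
In Rankine: 232.8333 × 1.8 + 491.67 = 910.77°R.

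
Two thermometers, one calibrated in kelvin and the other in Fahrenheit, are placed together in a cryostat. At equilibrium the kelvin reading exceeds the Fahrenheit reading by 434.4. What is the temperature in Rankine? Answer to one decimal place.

Let x be the kelvin reading; then the Fahrenheit reading is 1.8·x - 459.67.
(1.8·x - 459.67) - x = -434.4  ⇒  (0.8)·x = 25.27  ⇒  x = 31.5875 K.
In Celsius: 31.5875 - 273.15 = -241.5625°C.
In Rankine: -241.5625 × 1.8 + 491.67 = 56.9°R.

56.9°R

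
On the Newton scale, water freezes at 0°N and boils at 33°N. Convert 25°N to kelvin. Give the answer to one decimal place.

Linear interpolation between the fixed points: C = (25 - 0) × 100 / (33 - 0) = 75.7576°C.
Then 75.7576 + 273.15 = 348.9 K.

348.9 K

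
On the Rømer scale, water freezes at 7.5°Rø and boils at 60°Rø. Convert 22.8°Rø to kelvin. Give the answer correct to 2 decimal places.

302.29 K

Linear interpolation between the fixed points: C = (22.8 - 7.5) × 100 / (60 - 7.5) = 29.1429°C.
Then 29.1429 + 273.15 = 302.29 K.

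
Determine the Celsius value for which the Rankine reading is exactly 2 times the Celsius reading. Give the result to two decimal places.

Let C be the Celsius reading. The Rankine reading is R = 1.8·C + 491.67.
Require R = 2·C: 1.8·C + 491.67 = 2·C.
(-0.2)·C = -491.67  ⇒  C = 2458.35.

2458.35°C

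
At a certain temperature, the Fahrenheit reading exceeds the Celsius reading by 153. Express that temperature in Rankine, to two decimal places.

Let x be the Fahrenheit reading; then the Celsius reading is 5/9·x - 17.7778.
(5/9·x - 17.7778) - x = -153  ⇒  (-4/9)·x = -135.222  ⇒  x = 304.2500°F.
In Celsius: (304.25 - 32) × 5/9 = 151.2500°C.
In Rankine: 151.2500 × 1.8 + 491.67 = 763.92°R.

763.92°R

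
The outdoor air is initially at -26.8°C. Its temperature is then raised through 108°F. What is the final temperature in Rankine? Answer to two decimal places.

The 108°F change is an interval, so only the factor 5/9 applies: +108 × 5/9 = +60.0000°C.
Final Celsius temperature: -26.8000 + 60.0000 = 33.2000°C.
In Rankine: 33.2000 × 1.8 + 491.67 = 551.43°R.

551.43°R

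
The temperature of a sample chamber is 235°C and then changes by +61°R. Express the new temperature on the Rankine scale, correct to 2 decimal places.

975.67°R

The 61°R change is an interval, so only the factor 5/9 applies: +61 × 5/9 = +33.8889°C.
Final Celsius temperature: 235.0000 + 33.8889 = 268.8889°C.
In Rankine: 268.8889 × 1.8 + 491.67 = 975.67°R.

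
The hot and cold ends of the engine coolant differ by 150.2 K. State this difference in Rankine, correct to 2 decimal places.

An interval of 1 K corresponds to 1.8°R.
150.2 × 1.8 = 270.36.

270.36°R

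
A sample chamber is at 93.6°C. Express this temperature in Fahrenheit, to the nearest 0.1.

200.5°F

In Fahrenheit: 93.6000 × 1.8 + 32 = 200.5°F.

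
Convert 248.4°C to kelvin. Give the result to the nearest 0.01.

521.55 K

In kelvin: 248.4000 + 273.15 = 521.55 K.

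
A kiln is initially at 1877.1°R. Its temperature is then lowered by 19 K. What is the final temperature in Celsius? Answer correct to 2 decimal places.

750.68°C

Initial temperature in Celsius: (1877.1 - 491.67) × 5/9 = 769.6833°C.
The 19 K change is an interval; Kelvin and Celsius degrees are the same size, so ΔC = -19°C.
Final Celsius temperature: 769.6833 - 19.0000 = 750.6833°C.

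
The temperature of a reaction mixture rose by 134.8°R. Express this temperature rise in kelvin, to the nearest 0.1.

74.9 K

For a temperature interval the offset drops out; only the factor 5/9 applies.
134.8 × 5/9 = 74.9.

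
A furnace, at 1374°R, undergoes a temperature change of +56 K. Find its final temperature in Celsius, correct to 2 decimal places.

Initial temperature in Celsius: (1374 - 491.67) × 5/9 = 490.1833°C.
The 56 K change is an interval; Kelvin and Celsius degrees are the same size, so ΔC = +56°C.
Final Celsius temperature: 490.1833 + 56.0000 = 546.1833°C.

546.18°C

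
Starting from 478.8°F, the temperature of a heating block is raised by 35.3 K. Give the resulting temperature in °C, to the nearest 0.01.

283.52°C

Initial temperature in Celsius: (478.8 - 32) × 5/9 = 248.2222°C.
The 35.3 K change is an interval; Kelvin and Celsius degrees are the same size, so ΔC = +35.3°C.
Final Celsius temperature: 248.2222 + 35.3000 = 283.5222°C.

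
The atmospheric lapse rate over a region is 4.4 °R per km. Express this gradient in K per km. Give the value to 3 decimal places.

2.444 K/km

Since only a temperature interval is involved, the additive offset between the scales drops out.
A change of 1°R is a change of 5/9 K, so 4.4 × 5/9 = 2.444.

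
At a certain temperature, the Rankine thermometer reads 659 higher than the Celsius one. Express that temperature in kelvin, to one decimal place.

Let x be the Celsius reading; then the Rankine reading is 1.8·x + 491.67.
(1.8·x + 491.67) - x = 659  ⇒  (0.8)·x = 167.33  ⇒  x = 209.1625°C.
In kelvin: 209.1625 + 273.15 = 482.3 K.

482.3 K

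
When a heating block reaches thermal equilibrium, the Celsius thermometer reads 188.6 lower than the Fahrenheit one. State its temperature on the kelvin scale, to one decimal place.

468.9 K

Let x be the Fahrenheit reading; then the Celsius reading is 5/9·x - 17.7778.
(5/9·x - 17.7778) - x = -188.6  ⇒  (-4/9)·x = -170.822  ⇒  x = 384.3500°F.
In Celsius: (384.35 - 32) × 5/9 = 195.7500°C.
In kelvin: 195.7500 + 273.15 = 468.9 K.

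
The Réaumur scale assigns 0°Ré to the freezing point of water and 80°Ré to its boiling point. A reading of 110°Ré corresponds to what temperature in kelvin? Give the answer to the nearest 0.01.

Linear interpolation between the fixed points: C = (110 - 0) × 100 / (80 - 0) = 137.5000°C.
Then 137.5000 + 273.15 = 410.65 K.

410.65 K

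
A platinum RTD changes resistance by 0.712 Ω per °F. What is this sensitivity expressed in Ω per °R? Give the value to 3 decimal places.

0.712 Ω per °R

The quantity depends on a temperature interval, so only the ratio of degree sizes applies; the offset between the scales is irrelevant.
A change of 1°R is a change of 1°F, so per °R the value is 0.712 × 1 = 0.712.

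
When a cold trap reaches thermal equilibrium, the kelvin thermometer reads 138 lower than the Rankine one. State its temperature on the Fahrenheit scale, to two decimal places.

-149.17°F

Let x be the Rankine reading; then the kelvin reading is 5/9·x.
(5/9·x) - x = -138  ⇒  (-4/9)·x = -138  ⇒  x = 310.5000°R.
In Celsius: (310.5 - 491.67) × 5/9 = -100.6500°C.
In Fahrenheit: -100.6500 × 1.8 + 32 = -149.17°F.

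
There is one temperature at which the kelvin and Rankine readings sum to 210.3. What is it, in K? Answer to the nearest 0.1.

75.1 K

Let K be the kelvin reading. The Rankine reading is R = 1.8·K.
Require K + R = 210.3: (2.8)·K = 210.3.
K = (210.3) / (2.8) = 75.1.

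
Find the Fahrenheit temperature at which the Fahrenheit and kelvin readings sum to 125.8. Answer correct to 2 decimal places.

Let F be the Fahrenheit reading. The kelvin reading is K = 5/9·F + 255.372.
Require F + K = 125.8: (14/9)·F + 255.372 = 125.8.
F = (125.8 - 255.372) / (14/9) = -83.30.

-83.30°F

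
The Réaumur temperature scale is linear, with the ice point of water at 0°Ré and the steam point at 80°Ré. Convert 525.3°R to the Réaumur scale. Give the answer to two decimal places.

First in Celsius: (525.3 - 491.67) × 5/9 = 18.6833°C.
Linearly onto the Réaumur scale: 0 + (18.6833 / 100) × (80 - 0) = 14.95°Ré.

14.95°Ré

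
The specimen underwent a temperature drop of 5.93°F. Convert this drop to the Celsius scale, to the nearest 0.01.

3.29°C

Only the scale ratio 5/9 matters for a change in temperature.
5.93 × 5/9 = 3.29.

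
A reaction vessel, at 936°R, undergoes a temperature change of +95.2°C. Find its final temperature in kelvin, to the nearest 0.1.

615.2 K

Initial temperature in Celsius: (936 - 491.67) × 5/9 = 246.8500°C.
Final Celsius temperature: 246.8500 + 95.2000 = 342.0500°C.
In kelvin: 342.0500 + 273.15 = 615.2 K.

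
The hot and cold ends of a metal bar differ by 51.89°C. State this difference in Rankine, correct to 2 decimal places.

93.40°R

For a temperature interval the offset drops out; only the factor 1.8 applies.
51.89 × 1.8 = 93.40.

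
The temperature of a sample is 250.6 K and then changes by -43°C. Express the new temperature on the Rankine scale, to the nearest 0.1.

373.7°R

Initial temperature in Celsius: 250.6 - 273.15 = -22.5500°C.
Final Celsius temperature: -22.5500 - 43.0000 = -65.5500°C.
In Rankine: -65.5500 × 1.8 + 491.67 = 373.7°R.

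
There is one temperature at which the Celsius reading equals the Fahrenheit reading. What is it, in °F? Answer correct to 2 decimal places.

-40.00°F

Let F be the Fahrenheit reading. The Celsius reading is C = 5/9·F - 17.7778.
Set C = F: 5/9·F - 17.7778 = F.
(-4/9)·F = 17.7778  ⇒  F = -40.00.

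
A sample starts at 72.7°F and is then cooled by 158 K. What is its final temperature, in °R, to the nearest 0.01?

Initial temperature in Celsius: (72.7 - 32) × 5/9 = 22.6111°C.
The 158 K change is an interval; Kelvin and Celsius degrees are the same size, so ΔC = -158°C.
Final Celsius temperature: 22.6111 - 158.0000 = -135.3889°C.
In Rankine: -135.3889 × 1.8 + 491.67 = 247.97°R.

247.97°R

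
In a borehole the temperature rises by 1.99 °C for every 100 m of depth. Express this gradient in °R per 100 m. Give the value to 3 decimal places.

Since only a temperature interval is involved, the additive offset between the scales drops out.
A change of 1°C is a change of 1.8°R, so 1.99 × 1.8 = 3.582.

3.582 °R/100 m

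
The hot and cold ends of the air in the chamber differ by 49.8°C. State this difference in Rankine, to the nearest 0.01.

89.64°R

For a temperature interval the offset drops out; only the factor 1.8 applies.
49.8 × 1.8 = 89.64.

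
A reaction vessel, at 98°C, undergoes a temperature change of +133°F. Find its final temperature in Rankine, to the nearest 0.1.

The 133°F change is an interval, so only the factor 5/9 applies: +133 × 5/9 = +73.8889°C.
Final Celsius temperature: 98.0000 + 73.8889 = 171.8889°C.
In Rankine: 171.8889 × 1.8 + 491.67 = 801.1°R.

801.1°R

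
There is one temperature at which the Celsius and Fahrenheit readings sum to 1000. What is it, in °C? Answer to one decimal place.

345.7°C

Let C be the Celsius reading. The Fahrenheit reading is F = 1.8·C + 32.
Require C + F = 1000: (2.8)·C + 32 = 1000.
C = (1000 - 32) / (2.8) = 345.7.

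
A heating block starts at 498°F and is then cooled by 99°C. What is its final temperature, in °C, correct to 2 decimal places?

Initial temperature in Celsius: (498 - 32) × 5/9 = 258.8889°C.
Final Celsius temperature: 258.8889 - 99.0000 = 159.8889°C.

159.89°C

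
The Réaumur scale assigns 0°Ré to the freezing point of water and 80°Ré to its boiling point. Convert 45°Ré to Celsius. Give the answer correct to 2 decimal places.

Linear interpolation between the fixed points: C = (45 - 0) × 100 / (80 - 0) = 56.2500°C.

56.25°C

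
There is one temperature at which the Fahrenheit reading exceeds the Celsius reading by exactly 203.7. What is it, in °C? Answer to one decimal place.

214.6°C

Let C be the Celsius reading. The Fahrenheit reading is F = 1.8·C + 32.
Require F - C = 203.7: (0.8)·C + 32 = 203.7.
C = (203.7 - 32) / (0.8) = 214.6.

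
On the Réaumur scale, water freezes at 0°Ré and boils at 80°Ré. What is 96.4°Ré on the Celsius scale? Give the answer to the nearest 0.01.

120.50°C

Linear interpolation between the fixed points: C = (96.4 - 0) × 100 / (80 - 0) = 120.5000°C.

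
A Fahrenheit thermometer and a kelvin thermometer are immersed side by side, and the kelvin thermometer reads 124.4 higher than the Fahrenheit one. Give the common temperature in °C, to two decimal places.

145.94°C

Let x be the Fahrenheit reading; then the kelvin reading is 5/9·x + 255.372.
(5/9·x + 255.372) - x = 124.4  ⇒  (-4/9)·x = -130.972  ⇒  x = 294.6875°F.
In Celsius: (294.6875 - 32) × 5/9 = 145.94°C.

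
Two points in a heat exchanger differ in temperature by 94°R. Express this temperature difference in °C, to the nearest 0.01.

52.22°C

An interval of 1°R corresponds to 5/9°C.
94 × 5/9 = 52.22.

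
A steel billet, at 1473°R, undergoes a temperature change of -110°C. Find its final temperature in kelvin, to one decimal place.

Initial temperature in Celsius: (1473 - 491.67) × 5/9 = 545.1833°C.
Final Celsius temperature: 545.1833 - 110.0000 = 435.1833°C.
In kelvin: 435.1833 + 273.15 = 708.3 K.

708.3 K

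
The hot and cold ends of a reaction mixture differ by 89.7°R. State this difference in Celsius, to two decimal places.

For a temperature interval the offset drops out; only the factor 5/9 applies.
89.7 × 5/9 = 49.83.

49.83°C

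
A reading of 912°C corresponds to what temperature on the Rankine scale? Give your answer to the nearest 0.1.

2133.3°R

In Rankine: 912.0000 × 1.8 + 491.67 = 2133.3°R.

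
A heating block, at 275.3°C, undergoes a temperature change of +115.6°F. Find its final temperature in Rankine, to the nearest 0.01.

1102.81°R

The 115.6°F change is an interval, so only the factor 5/9 applies: +115.6 × 5/9 = +64.2222°C.
Final Celsius temperature: 275.3000 + 64.2222 = 339.5222°C.
In Rankine: 339.5222 × 1.8 + 491.67 = 1102.81°R.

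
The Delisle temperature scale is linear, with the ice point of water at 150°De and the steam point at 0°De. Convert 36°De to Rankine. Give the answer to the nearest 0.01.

628.47°R

Linear interpolation between the fixed points: C = (36 - 150) × 100 / (0 - 150) = 76.0000°C.
Then 76.0000 × 1.8 + 491.67 = 628.47°R.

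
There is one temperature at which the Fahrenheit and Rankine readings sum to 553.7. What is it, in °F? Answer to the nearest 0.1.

47.0°F

Let F be the Fahrenheit reading. The Rankine reading is R = 1·F + 459.67.
Require F + R = 553.7: (2)·F + 459.67 = 553.7.
F = (553.7 - 459.67) / (2) = 47.0.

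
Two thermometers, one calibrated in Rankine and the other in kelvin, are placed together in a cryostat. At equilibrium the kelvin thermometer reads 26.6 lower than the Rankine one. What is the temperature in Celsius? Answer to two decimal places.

Let x be the Rankine reading; then the kelvin reading is 5/9·x.
(5/9·x) - x = -26.6  ⇒  (-4/9)·x = -26.6  ⇒  x = 59.8500°R.
In Celsius: (59.85 - 491.67) × 5/9 = -239.90°C.

-239.90°C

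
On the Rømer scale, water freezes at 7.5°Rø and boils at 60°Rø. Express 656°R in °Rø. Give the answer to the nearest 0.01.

55.43°Rø

First in Celsius: (656 - 491.67) × 5/9 = 91.2944°C.
Linearly onto the Rømer scale: 7.5 + (91.2944 / 100) × (60 - 7.5) = 55.43°Rø.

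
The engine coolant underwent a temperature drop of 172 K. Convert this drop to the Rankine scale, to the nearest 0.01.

For a temperature interval the offset drops out; only the factor 1.8 applies.
172 × 1.8 = 309.60.

309.60°R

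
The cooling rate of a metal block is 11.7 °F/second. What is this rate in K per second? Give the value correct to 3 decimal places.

6.500 K/second

The quantity depends on a temperature interval, so only the ratio of degree sizes applies; the offset between the scales is irrelevant.
A change of 1°F is a change of 5/9 K, so 11.7 × 5/9 = 6.500.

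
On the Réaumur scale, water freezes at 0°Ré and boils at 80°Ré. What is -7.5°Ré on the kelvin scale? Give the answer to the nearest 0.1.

Linear interpolation between the fixed points: C = (-7.5 - 0) × 100 / (80 - 0) = -9.3750°C.
Then -9.3750 + 273.15 = 263.8 K.

263.8 K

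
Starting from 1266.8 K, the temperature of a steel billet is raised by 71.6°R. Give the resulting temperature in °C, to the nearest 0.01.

Initial temperature in Celsius: 1266.8 - 273.15 = 993.6500°C.
The 71.6°R change is an interval, so only the factor 5/9 applies: +71.6 × 5/9 = +39.7778°C.
Final Celsius temperature: 993.6500 + 39.7778 = 1033.4278°C.

1033.43°C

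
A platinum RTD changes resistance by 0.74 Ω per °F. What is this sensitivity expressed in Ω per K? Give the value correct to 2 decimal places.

Since only a temperature interval is involved, the additive offset between the scales drops out.
A change of 1 K is a change of 1.8°F, so per K the value is 0.74 × 1.8 = 1.33.

1.33 Ω per K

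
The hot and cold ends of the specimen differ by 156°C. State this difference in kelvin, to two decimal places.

Celsius and kelvin degrees are the same size, so the interval is unchanged: 156.00.

156.00 K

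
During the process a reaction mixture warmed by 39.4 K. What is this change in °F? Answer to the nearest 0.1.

70.9°F

Only the scale ratio 1.8 matters for a change in temperature.
39.4 × 1.8 = 70.9.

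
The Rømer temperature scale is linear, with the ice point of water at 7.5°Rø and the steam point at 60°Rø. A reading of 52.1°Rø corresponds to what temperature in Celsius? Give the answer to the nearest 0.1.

Linear interpolation between the fixed points: C = (52.1 - 7.5) × 100 / (60 - 7.5) = 84.9524°C.

85.0°C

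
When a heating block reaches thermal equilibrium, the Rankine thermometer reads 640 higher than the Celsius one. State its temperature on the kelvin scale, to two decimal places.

458.56 K

Let x be the Celsius reading; then the Rankine reading is 1.8·x + 491.67.
(1.8·x + 491.67) - x = 640  ⇒  (0.8)·x = 148.33  ⇒  x = 185.4125°C.
In kelvin: 185.4125 + 273.15 = 458.56 K.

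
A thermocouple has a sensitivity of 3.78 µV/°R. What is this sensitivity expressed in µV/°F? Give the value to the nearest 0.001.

Since only a temperature interval is involved, the additive offset between the scales drops out.
A change of 1°F is a change of 1°R, so per °F the value is 3.78 × 1 = 3.780.

3.780 µV/°F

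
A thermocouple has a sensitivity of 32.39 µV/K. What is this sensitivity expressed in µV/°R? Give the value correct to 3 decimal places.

Since only a temperature interval is involved, the additive offset between the scales drops out.
A change of 1°R is a change of 5/9 K, so per °R the value is 32.39 × 5/9 = 17.994.

17.994 µV/°R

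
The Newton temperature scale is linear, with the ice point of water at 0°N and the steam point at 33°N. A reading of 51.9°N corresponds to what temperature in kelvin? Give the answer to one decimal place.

Linear interpolation between the fixed points: C = (51.9 - 0) × 100 / (33 - 0) = 157.2727°C.
Then 157.2727 + 273.15 = 430.4 K.

430.4 K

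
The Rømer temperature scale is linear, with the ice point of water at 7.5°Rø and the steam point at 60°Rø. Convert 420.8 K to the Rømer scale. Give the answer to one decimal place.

85.0°Rø

First in Celsius: 420.8 - 273.15 = 147.6500°C.
Linearly onto the Rømer scale: 7.5 + (147.6500 / 100) × (60 - 7.5) = 85.0°Rø.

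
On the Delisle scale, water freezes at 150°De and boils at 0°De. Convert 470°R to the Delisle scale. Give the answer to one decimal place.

168.1°De

First in Celsius: (470 - 491.67) × 5/9 = -12.0389°C.
Linearly onto the Delisle scale: 150 + (-12.0389 / 100) × (0 - 150) = 168.1°De.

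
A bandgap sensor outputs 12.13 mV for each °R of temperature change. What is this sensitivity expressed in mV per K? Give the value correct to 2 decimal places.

Since only a temperature interval is involved, the additive offset between the scales drops out.
A change of 1 K is a change of 1.8°R, so per K the value is 12.13 × 1.8 = 21.83.

21.83 mV per K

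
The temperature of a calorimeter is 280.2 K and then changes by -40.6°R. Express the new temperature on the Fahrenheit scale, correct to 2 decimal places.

4.09°F

Initial temperature in Celsius: 280.2 - 273.15 = 7.0500°C.
The 40.6°R change is an interval, so only the factor 5/9 applies: -40.6 × 5/9 = -22.5556°C.
Final Celsius temperature: 7.0500 - 22.5556 = -15.5056°C.
In Fahrenheit: -15.5056 × 1.8 + 32 = 4.09°F.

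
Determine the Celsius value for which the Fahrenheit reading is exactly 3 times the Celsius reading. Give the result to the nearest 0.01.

26.67°C

Let C be the Celsius reading. The Fahrenheit reading is F = 1.8·C + 32.
Require F = 3·C: 1.8·C + 32 = 3·C.
(-1.2)·C = -32  ⇒  C = 26.67.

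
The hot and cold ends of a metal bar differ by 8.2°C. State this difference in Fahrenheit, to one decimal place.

Only the scale ratio 1.8 matters for a change in temperature.
8.2 × 1.8 = 14.8.

14.8°F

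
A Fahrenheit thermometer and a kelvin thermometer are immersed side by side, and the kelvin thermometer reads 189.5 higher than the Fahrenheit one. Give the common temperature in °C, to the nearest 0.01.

64.56°C

Let x be the Fahrenheit reading; then the kelvin reading is 5/9·x + 255.372.
(5/9·x + 255.372) - x = 189.5  ⇒  (-4/9)·x = -65.8722  ⇒  x = 148.2125°F.
In Celsius: (148.2125 - 32) × 5/9 = 64.56°C.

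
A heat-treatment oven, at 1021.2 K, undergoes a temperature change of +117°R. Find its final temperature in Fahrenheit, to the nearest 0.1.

Initial temperature in Celsius: 1021.2 - 273.15 = 748.0500°C.
The 117°R change is an interval, so only the factor 5/9 applies: +117 × 5/9 = +65.0000°C.
Final Celsius temperature: 748.0500 + 65.0000 = 813.0500°C.
In Fahrenheit: 813.0500 × 1.8 + 32 = 1495.5°F.

1495.5°F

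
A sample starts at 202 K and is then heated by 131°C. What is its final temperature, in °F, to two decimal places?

Initial temperature in Celsius: 202 - 273.15 = -71.1500°C.
Final Celsius temperature: -71.1500 + 131.0000 = 59.8500°C.
In Fahrenheit: 59.8500 × 1.8 + 32 = 139.73°F.

139.73°F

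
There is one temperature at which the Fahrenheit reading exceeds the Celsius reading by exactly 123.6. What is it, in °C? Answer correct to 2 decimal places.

Let C be the Celsius reading. The Fahrenheit reading is F = 1.8·C + 32.
Require F - C = 123.6: (0.8)·C + 32 = 123.6.
C = (123.6 - 32) / (0.8) = 114.50.

114.50°C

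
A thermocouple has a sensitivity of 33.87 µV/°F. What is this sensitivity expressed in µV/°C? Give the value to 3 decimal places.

60.966 µV/°C

Since only a temperature interval is involved, the additive offset between the scales drops out.
A change of 1°C is a change of 1.8°F, so per °C the value is 33.87 × 1.8 = 60.966.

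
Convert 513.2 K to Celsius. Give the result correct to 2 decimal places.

In Celsius: 513.2 - 273.15 = 240.0500°C.

240.05°C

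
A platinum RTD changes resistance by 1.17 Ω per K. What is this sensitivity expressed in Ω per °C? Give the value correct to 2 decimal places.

1.17 Ω per °C

The quantity depends on a temperature interval, so only the ratio of degree sizes applies; the offset between the scales is irrelevant.
A change of 1°C is a change of 1 K, so per °C the value is 1.17 × 1 = 1.17.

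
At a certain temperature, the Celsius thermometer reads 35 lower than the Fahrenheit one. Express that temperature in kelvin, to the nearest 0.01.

Let x be the Fahrenheit reading; then the Celsius reading is 5/9·x - 17.7778.
(5/9·x - 17.7778) - x = -35  ⇒  (-4/9)·x = -17.2222  ⇒  x = 38.7500°F.
In Celsius: (38.75 - 32) × 5/9 = 3.7500°C.
In kelvin: 3.7500 + 273.15 = 276.90 K.

276.90 K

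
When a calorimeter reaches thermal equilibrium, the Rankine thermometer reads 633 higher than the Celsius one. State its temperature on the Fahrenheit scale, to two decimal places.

Let x be the Celsius reading; then the Rankine reading is 1.8·x + 491.67.
(1.8·x + 491.67) - x = 633  ⇒  (0.8)·x = 141.33  ⇒  x = 176.6625°C.
In Fahrenheit: 176.6625 × 1.8 + 32 = 349.99°F.

349.99°F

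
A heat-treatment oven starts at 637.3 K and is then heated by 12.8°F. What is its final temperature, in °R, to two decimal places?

1159.94°R

Initial temperature in Celsius: 637.3 - 273.15 = 364.1500°C.
The 12.8°F change is an interval, so only the factor 5/9 applies: +12.8 × 5/9 = +7.1111°C.
Final Celsius temperature: 364.1500 + 7.1111 = 371.2611°C.
In Rankine: 371.2611 × 1.8 + 491.67 = 1159.94°R.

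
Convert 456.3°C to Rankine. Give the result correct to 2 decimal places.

In Rankine: 456.3000 × 1.8 + 491.67 = 1313.01°R.

1313.01°R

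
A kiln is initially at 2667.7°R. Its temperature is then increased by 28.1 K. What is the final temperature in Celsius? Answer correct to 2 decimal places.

Initial temperature in Celsius: (2667.7 - 491.67) × 5/9 = 1208.9056°C.
The 28.1 K change is an interval; Kelvin and Celsius degrees are the same size, so ΔC = +28.1°C.
Final Celsius temperature: 1208.9056 + 28.1000 = 1237.0056°C.

1237.01°C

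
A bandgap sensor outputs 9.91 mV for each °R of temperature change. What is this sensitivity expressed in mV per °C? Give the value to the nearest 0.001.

17.838 mV per °C

The quantity depends on a temperature interval, so only the ratio of degree sizes applies; the offset between the scales is irrelevant.
A change of 1°C is a change of 1.8°R, so per °C the value is 9.91 × 1.8 = 17.838.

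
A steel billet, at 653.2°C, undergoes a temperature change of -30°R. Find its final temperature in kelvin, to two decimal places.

909.68 K

The 30°R change is an interval, so only the factor 5/9 applies: -30 × 5/9 = -16.6667°C.
Final Celsius temperature: 653.2000 - 16.6667 = 636.5333°C.
In kelvin: 636.5333 + 273.15 = 909.68 K.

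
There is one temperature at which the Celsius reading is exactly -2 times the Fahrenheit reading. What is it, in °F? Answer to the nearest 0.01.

6.96°F

Let F be the Fahrenheit reading. The Celsius reading is C = 5/9·F - 17.7778.
Require C = -2·F: 5/9·F - 17.7778 = -2·F.
(23/9)·F = 17.7778  ⇒  F = 6.96.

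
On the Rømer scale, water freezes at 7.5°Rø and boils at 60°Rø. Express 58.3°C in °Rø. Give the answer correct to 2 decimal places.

38.11°Rø

Linearly onto the Rømer scale: 7.5 + (58.3000 / 100) × (60 - 7.5) = 38.11°Rø.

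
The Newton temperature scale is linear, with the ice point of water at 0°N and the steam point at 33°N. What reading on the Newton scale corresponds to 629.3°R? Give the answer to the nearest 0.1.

25.2°N

First in Celsius: (629.3 - 491.67) × 5/9 = 76.4611°C.
Linearly onto the Newton scale: 0 + (76.4611 / 100) × (33 - 0) = 25.2°N.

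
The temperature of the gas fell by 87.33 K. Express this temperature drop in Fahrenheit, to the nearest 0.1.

157.2°F

Only the scale ratio 1.8 matters for a change in temperature.
87.33 × 1.8 = 157.2.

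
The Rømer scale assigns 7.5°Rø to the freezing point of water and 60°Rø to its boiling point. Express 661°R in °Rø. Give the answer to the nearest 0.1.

56.9°Rø

First in Celsius: (661 - 491.67) × 5/9 = 94.0722°C.
Linearly onto the Rømer scale: 7.5 + (94.0722 / 100) × (60 - 7.5) = 56.9°Rø.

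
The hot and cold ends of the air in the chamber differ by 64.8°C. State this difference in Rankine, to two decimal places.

Only the scale ratio 1.8 matters for a change in temperature.
64.8 × 1.8 = 116.64.

116.64°R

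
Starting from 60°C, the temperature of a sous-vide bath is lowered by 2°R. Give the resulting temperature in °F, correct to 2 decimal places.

138.00°F

The 2°R change is an interval, so only the factor 5/9 applies: -2 × 5/9 = -1.1111°C.
Final Celsius temperature: 60.0000 - 1.1111 = 58.8889°C.
In Fahrenheit: 58.8889 × 1.8 + 32 = 138.00°F.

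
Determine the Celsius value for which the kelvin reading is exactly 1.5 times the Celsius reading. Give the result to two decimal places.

Let C be the Celsius reading. The kelvin reading is K = 1·C + 273.15.
Require K = 1.5·C: 1·C + 273.15 = 1.5·C.
(-0.5)·C = -273.15  ⇒  C = 546.30.

546.30°C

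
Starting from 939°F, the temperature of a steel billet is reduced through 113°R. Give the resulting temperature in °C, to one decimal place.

Initial temperature in Celsius: (939 - 32) × 5/9 = 503.8889°C.
The 113°R change is an interval, so only the factor 5/9 applies: -113 × 5/9 = -62.7778°C.
Final Celsius temperature: 503.8889 - 62.7778 = 441.1111°C.

441.1°C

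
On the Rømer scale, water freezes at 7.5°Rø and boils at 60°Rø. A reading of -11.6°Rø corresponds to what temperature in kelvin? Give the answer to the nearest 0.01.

236.77 K

Linear interpolation between the fixed points: C = (-11.6 - 7.5) × 100 / (60 - 7.5) = -36.3810°C.
Then -36.3810 + 273.15 = 236.77 K.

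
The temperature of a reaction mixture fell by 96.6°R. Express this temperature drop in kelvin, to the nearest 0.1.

53.7 K

Only the scale ratio 5/9 matters for a change in temperature.
96.6 × 5/9 = 53.7.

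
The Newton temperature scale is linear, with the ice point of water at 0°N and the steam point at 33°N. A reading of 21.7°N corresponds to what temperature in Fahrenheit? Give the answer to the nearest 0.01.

150.36°F

Linear interpolation between the fixed points: C = (21.7 - 0) × 100 / (33 - 0) = 65.7576°C.
Then 65.7576 × 1.8 + 32 = 150.36°F.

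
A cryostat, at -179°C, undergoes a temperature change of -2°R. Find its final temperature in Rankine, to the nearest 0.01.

167.47°R

The 2°R change is an interval, so only the factor 5/9 applies: -2 × 5/9 = -1.1111°C.
Final Celsius temperature: -179.0000 - 1.1111 = -180.1111°C.
In Rankine: -180.1111 × 1.8 + 491.67 = 167.47°R.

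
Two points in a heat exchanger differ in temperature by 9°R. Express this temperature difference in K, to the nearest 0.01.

An interval of 1°R corresponds to 5/9 K.
9 × 5/9 = 5.00.

5.00 K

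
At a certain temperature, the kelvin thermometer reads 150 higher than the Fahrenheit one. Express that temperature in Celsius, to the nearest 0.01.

113.94°C

Let x be the Fahrenheit reading; then the kelvin reading is 5/9·x + 255.372.
(5/9·x + 255.372) - x = 150  ⇒  (-4/9)·x = -105.372  ⇒  x = 237.0875°F.
In Celsius: (237.0875 - 32) × 5/9 = 113.94°C.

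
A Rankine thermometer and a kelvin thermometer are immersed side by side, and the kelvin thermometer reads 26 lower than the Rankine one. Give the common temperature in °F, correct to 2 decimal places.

Let x be the Rankine reading; then the kelvin reading is 5/9·x.
(5/9·x) - x = -26  ⇒  (-4/9)·x = -26  ⇒  x = 58.5000°R.
In Celsius: (58.5 - 491.67) × 5/9 = -240.6500°C.
In Fahrenheit: -240.6500 × 1.8 + 32 = -401.17°F.

-401.17°F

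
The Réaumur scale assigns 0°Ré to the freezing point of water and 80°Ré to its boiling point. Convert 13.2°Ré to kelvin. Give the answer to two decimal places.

Linear interpolation between the fixed points: C = (13.2 - 0) × 100 / (80 - 0) = 16.5000°C.
Then 16.5000 + 273.15 = 289.65 K.

289.65 K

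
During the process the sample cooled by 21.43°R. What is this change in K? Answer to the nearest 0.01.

Only the scale ratio 5/9 matters for a change in temperature.
21.43 × 5/9 = 11.91.

11.91 K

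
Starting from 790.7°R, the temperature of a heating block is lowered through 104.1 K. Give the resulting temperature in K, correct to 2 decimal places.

335.18 K

Initial temperature in Celsius: (790.7 - 491.67) × 5/9 = 166.1278°C.
The 104.1 K change is an interval; Kelvin and Celsius degrees are the same size, so ΔC = -104.1°C.
Final Celsius temperature: 166.1278 - 104.1000 = 62.0278°C.
In kelvin: 62.0278 + 273.15 = 335.18 K.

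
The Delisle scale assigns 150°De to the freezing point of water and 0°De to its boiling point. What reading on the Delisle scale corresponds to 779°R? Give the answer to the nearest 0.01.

-89.44°De

First in Celsius: (779 - 491.67) × 5/9 = 159.6278°C.
Linearly onto the Delisle scale: 150 + (159.6278 / 100) × (0 - 150) = -89.44°De.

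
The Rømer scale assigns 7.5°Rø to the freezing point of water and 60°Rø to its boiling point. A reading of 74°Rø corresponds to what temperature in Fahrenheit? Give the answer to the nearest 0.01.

Linear interpolation between the fixed points: C = (74 - 7.5) × 100 / (60 - 7.5) = 126.6667°C.
Then 126.6667 × 1.8 + 32 = 260.00°F.

260.00°F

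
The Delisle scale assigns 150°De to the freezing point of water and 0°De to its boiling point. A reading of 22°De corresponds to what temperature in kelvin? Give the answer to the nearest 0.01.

Linear interpolation between the fixed points: C = (22 - 150) × 100 / (0 - 150) = 85.3333°C.
Then 85.3333 + 273.15 = 358.48 K.

358.48 K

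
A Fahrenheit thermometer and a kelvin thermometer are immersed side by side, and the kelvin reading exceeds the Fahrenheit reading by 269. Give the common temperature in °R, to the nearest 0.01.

429.01°R

Let x be the Fahrenheit reading; then the kelvin reading is 5/9·x + 255.372.
(5/9·x + 255.372) - x = 269  ⇒  (-4/9)·x = 13.6278  ⇒  x = -30.6625°F.
In Celsius: (-30.6625 - 32) × 5/9 = -34.8125°C.
In Rankine: -34.8125 × 1.8 + 491.67 = 429.01°R.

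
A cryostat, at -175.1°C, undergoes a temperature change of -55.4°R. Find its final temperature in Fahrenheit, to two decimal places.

-338.58°F

The 55.4°R change is an interval, so only the factor 5/9 applies: -55.4 × 5/9 = -30.7778°C.
Final Celsius temperature: -175.1000 - 30.7778 = -205.8778°C.
In Fahrenheit: -205.8778 × 1.8 + 32 = -338.58°F.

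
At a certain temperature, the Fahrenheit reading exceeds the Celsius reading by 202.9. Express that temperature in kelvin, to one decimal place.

Let x be the Fahrenheit reading; then the Celsius reading is 5/9·x - 17.7778.
(5/9·x - 17.7778) - x = -202.9  ⇒  (-4/9)·x = -185.122  ⇒  x = 416.5250°F.
In Celsius: (416.525 - 32) × 5/9 = 213.6250°C.
In kelvin: 213.6250 + 273.15 = 486.8 K.

486.8 K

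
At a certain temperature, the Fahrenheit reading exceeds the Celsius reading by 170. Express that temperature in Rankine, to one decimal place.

Let x be the Fahrenheit reading; then the Celsius reading is 5/9·x - 17.7778.
(5/9·x - 17.7778) - x = -170  ⇒  (-4/9)·x = -152.222  ⇒  x = 342.5000°F.
In Celsius: (342.5 - 32) × 5/9 = 172.5000°C.
In Rankine: 172.5000 × 1.8 + 491.67 = 802.2°R.

802.2°R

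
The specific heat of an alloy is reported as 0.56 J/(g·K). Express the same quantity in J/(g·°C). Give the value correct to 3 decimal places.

The quantity depends on a temperature interval, so only the ratio of degree sizes applies; the offset between the scales is irrelevant.
A change of 1°C is a change of 1 K, so per °C the value is 0.56 × 1 = 0.560.

0.560 J/(g·°C)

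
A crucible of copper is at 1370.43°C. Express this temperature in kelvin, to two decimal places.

In kelvin: 1370.4300 + 273.15 = 1643.58 K.

1643.58 K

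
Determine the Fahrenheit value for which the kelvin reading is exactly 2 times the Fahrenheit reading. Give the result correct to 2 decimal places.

Let F be the Fahrenheit reading. The kelvin reading is K = 5/9·F + 255.372.
Require K = 2·F: 5/9·F + 255.372 = 2·F.
(-13/9)·F = -255.372  ⇒  F = 176.80.

176.80°F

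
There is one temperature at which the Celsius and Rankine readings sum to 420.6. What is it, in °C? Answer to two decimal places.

Let C be the Celsius reading. The Rankine reading is R = 1.8·C + 491.67.
Require C + R = 420.6: (2.8)·C + 491.67 = 420.6.
C = (420.6 - 491.67) / (2.8) = -25.38.

-25.38°C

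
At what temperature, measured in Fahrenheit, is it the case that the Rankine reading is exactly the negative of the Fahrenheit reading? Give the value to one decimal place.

-229.8°F

Let F be the Fahrenheit reading. The Rankine reading is R = 1·F + 459.67.
Require R = -1·F: 1·F + 459.67 = -1·F.
(2)·F = -459.67  ⇒  F = -229.8.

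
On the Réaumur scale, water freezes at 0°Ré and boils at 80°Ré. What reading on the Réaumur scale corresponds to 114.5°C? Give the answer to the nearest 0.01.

91.60°Ré

Linearly onto the Réaumur scale: 0 + (114.5000 / 100) × (80 - 0) = 91.60°Ré.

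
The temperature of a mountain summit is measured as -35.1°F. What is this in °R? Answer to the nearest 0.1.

In Celsius: (-35.1 - 32) × 5/9 = -37.2778°C.
In Rankine: -37.2778 × 1.8 + 491.67 = 424.6°R.

424.6°R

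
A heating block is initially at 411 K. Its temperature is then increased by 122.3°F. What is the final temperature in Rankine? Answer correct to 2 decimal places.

862.10°R

Initial temperature in Celsius: 411 - 273.15 = 137.8500°C.
The 122.3°F change is an interval, so only the factor 5/9 applies: +122.3 × 5/9 = +67.9444°C.
Final Celsius temperature: 137.8500 + 67.9444 = 205.7944°C.
In Rankine: 205.7944 × 1.8 + 491.67 = 862.10°R.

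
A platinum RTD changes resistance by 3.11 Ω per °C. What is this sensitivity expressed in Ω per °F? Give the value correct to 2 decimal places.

Since only a temperature interval is involved, the additive offset between the scales drops out.
A change of 1°F is a change of 5/9°C, so per °F the value is 3.11 × 5/9 = 1.73.

1.73 Ω per °F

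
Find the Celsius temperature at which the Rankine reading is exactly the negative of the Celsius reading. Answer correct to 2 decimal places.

Let C be the Celsius reading. The Rankine reading is R = 1.8·C + 491.67.
Require R = -1·C: 1.8·C + 491.67 = -1·C.
(2.8)·C = -491.67  ⇒  C = -175.60.

-175.60°C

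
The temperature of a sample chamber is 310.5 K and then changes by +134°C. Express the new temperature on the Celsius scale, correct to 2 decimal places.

171.35°C

Initial temperature in Celsius: 310.5 - 273.15 = 37.3500°C.
Final Celsius temperature: 37.3500 + 134.0000 = 171.3500°C.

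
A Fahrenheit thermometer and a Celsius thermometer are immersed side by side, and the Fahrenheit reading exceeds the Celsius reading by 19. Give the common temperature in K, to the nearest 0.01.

256.90 K

Let x be the Fahrenheit reading; then the Celsius reading is 5/9·x - 17.7778.
(5/9·x - 17.7778) - x = -19  ⇒  (-4/9)·x = -11/9  ⇒  x = 2.7500°F.
In Celsius: (2.75 - 32) × 5/9 = -16.2500°C.
In kelvin: -16.2500 + 273.15 = 256.90 K.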